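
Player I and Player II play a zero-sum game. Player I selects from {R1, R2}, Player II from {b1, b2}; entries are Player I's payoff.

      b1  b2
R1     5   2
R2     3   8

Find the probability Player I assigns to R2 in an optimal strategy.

3/8

Row minima: R1 → 2, R2 → 3; maximin = 3.
Column maxima: b1 → 5, b2 → 8; minimax = 5.
3 ≠ 5, so there is no saddle point; optimal play is mixed.
Let Player I play R1 with probability p. Expected payoff against b1: 5p + 3(1−p) = 2p + 3; against b2: 2p + 8(1−p) = −6p + 8.
Setting these equal: 2p + 3 = −6p + 8 ⇒ 8p = 5 ⇒ p = 5/8, and the value is (2)·(5/8) + 3 = 17/4.
For Player II: with q = P(b1), equating R1's and R2's payoffs gives 3q + 2 = −5q + 8 ⇒ q = 3/4.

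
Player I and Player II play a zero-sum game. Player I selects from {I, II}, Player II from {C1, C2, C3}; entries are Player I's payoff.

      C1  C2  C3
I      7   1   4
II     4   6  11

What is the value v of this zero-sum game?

Row minima: I → 1, II → 4; maximin = 4.
Column maxima: C1 → 7, C2 → 6, C3 → 11; minimax = 6.
4 ≠ 6, so there is no saddle point; optimal play is mixed.
C3 is strictly dominated by C2 (it gives Player I strictly more in every row), so Player II never plays it.
On the remaining 2×2 (I, II vs C1, C2):
Let Player I play I with probability p. Expected payoff against C1: 7p + 4(1−p) = 3p + 4; against C2: 1p + 6(1−p) = −5p + 6.
Setting these equal: 3p + 4 = −5p + 6 ⇒ 8p = 2 ⇒ p = 1/4, and the value is (3)·(1/4) + 4 = 19/4.
For Player II: with q = P(C1), equating I's and II's payoffs gives 6q + 1 = −2q + 6 ⇒ q = 5/8.

19/4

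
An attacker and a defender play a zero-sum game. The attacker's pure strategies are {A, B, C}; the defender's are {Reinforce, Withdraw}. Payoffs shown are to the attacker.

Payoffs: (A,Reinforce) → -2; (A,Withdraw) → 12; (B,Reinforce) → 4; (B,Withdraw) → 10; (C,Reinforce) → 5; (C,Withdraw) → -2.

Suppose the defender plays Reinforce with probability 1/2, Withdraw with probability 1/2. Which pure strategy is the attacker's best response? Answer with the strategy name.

Expected payoff of A: (1/2)·(-2) + (1/2)·12 = 5.
Expected payoff of B: (1/2)·4 + (1/2)·10 = 7.
Expected payoff of C: (1/2)·5 + (1/2)·(-2) = 3/2.
The largest is 7, so the attacker's best response is B.

B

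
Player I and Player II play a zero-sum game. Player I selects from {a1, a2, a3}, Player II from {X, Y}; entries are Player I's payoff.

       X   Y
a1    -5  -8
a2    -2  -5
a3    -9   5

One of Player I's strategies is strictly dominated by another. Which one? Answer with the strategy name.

a1

a2 gives a strictly higher payoff than a1 against every column: -2 > -5, -5 > -8.
So a1 is strictly dominated and Player I never plays it.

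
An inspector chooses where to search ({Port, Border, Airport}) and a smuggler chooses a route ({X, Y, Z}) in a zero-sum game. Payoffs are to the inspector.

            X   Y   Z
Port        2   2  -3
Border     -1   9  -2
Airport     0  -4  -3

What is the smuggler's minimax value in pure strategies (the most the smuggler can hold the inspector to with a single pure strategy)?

Column maxima: X → 2, Y → 9, Z → -2.
The smallest of these is -2.

-2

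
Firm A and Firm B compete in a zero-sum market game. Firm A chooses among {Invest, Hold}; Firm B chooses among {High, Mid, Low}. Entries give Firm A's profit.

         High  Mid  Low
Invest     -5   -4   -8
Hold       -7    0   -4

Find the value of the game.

Row minima: Invest → -8, Hold → -7; maximin = -7.
Column maxima: High → -5, Mid → 0, Low → -4; minimax = -5.
-7 ≠ -5, so there is no saddle point; optimal play is mixed.
Mid is strictly dominated by High (it gives Firm A strictly more in every row), so Firm B never plays it.
On the remaining 2×2 (Invest, Hold vs High, Low):
Let Firm A play Invest with probability p. Expected payoff against High: (-5)p + (-7)(1−p) = 2p − 7; against Low: (-8)p + (-4)(1−p) = −4p − 4.
Setting these equal: 2p − 7 = −4p − 4 ⇒ 6p = 3 ⇒ p = 1/2, and the value is (2)·(1/2) − 7 = -6.
For Firm B: with q = P(High), equating Invest's and Hold's payoffs gives 3q − 8 = −3q − 4 ⇒ q = 2/3.

-6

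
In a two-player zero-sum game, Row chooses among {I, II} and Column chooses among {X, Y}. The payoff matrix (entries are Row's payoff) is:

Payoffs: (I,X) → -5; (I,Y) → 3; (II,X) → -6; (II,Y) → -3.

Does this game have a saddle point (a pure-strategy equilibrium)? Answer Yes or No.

Row minima: I → -5, II → -6; maximin = -5.
Column maxima: X → -5, Y → 3; minimax = -5.
maximin = minimax = -5, so a saddle point exists.

Yes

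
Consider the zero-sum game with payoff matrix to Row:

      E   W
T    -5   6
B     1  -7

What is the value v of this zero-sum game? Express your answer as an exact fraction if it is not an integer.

Row minima: T → -5, B → -7; maximin = -5.
Column maxima: E → 1, W → 6; minimax = 1.
-5 ≠ 1, so there is no saddle point; optimal play is mixed.
Let Row play T with probability p. Expected payoff against E: (-5)p + 1(1−p) = −6p + 1; against W: 6p + (-7)(1−p) = 13p − 7.
Setting these equal: −6p + 1 = 13p − 7 ⇒ −19p = -8 ⇒ p = 8/19, and the value is (-6)·(8/19) + 1 = -29/19.
For Column: with q = P(E), equating T's and B's payoffs gives −11q + 6 = 8q − 7 ⇒ q = 13/19.

-29/19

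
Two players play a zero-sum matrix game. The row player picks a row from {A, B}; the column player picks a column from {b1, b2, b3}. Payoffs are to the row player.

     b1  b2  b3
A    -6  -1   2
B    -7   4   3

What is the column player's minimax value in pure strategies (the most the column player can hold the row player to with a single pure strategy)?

Column maxima: b1 → -6, b2 → 4, b3 → 3.
The smallest of these is -6.

-6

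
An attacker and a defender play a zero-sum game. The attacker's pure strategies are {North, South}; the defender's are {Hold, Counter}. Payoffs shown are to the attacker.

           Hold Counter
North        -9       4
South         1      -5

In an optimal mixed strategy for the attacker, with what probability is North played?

Row minima: North → -9, South → -5; maximin = -5.
Column maxima: Hold → 1, Counter → 4; minimax = 1.
-5 ≠ 1, so there is no saddle point; optimal play is mixed.
Let the attacker play North with probability p. Expected payoff against Hold: (-9)p + 1(1−p) = −10p + 1; against Counter: 4p + (-5)(1−p) = 9p − 5.
Setting these equal: −10p + 1 = 9p − 5 ⇒ −19p = -6 ⇒ p = 6/19, and the value is (-10)·(6/19) + 1 = -41/19.
For the defender: with q = P(Hold), equating North's and South's payoffs gives −13q + 4 = 6q − 5 ⇒ q = 9/19.

6/19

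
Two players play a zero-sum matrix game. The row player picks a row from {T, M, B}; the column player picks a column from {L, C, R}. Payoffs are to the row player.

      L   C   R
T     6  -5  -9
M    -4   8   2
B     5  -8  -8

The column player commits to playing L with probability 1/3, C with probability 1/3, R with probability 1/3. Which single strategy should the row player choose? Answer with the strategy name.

Expected payoff of T: (1/3)·6 + (1/3)·(-5) + (1/3)·(-9) = -8/3.
Expected payoff of M: (1/3)·(-4) + (1/3)·8 + (1/3)·2 = 2.
Expected payoff of B: (1/3)·5 + (1/3)·(-8) + (1/3)·(-8) = -11/3.
The largest is 2, so the row player's best response is M.

M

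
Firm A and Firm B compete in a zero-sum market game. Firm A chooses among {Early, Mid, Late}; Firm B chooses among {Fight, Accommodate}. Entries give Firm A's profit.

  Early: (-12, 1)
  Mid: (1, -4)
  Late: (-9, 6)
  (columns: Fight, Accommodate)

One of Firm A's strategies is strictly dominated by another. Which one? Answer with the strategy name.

Early

Late gives a strictly higher payoff than Early against every column: -9 > -12, 6 > 1.
So Early is strictly dominated and Firm A never plays it.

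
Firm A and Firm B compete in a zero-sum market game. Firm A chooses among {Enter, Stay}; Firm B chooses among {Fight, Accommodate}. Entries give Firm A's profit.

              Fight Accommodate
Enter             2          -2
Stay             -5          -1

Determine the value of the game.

Row minima: Enter → -2, Stay → -5; maximin = -2.
Column maxima: Fight → 2, Accommodate → -1; minimax = -1.
-2 ≠ -1, so there is no saddle point; optimal play is mixed.
Let Firm A play Enter with probability p. Expected payoff against Fight: 2p + (-5)(1−p) = 7p − 5; against Accommodate: (-2)p + (-1)(1−p) = −p − 1.
Setting these equal: 7p − 5 = −p − 1 ⇒ 8p = 4 ⇒ p = 1/2, and the value is (7)·(1/2) − 5 = -3/2.
For Firm B: with q = P(Fight), equating Enter's and Stay's payoffs gives 4q − 2 = −4q − 1 ⇒ q = 1/8.

-3/2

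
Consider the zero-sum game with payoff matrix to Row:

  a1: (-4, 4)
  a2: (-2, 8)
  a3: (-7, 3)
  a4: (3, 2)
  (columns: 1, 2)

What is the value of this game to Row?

Row minima: a1 → -4, a2 → -2, a3 → -7, a4 → 2; maximin = 2.
Column maxima: 1 → 3, 2 → 8; minimax = 3.
2 ≠ 3, so there is no saddle point; optimal play is mixed.
a1 is strictly dominated by a2, so Row never plays it.
a3 is strictly dominated by a2, so Row never plays it.
On the remaining 2×2 (a2, a4 vs 1, 2):
Let Row play a2 with probability p. Expected payoff against 1: (-2)p + 3(1−p) = −5p + 3; against 2: 8p + 2(1−p) = 6p + 2.
Setting these equal: −5p + 3 = 6p + 2 ⇒ −11p = -1 ⇒ p = 1/11, and the value is (-5)·(1/11) + 3 = 28/11.
For Column: with q = P(1), equating a2's and a4's payoffs gives −10q + 8 = q + 2 ⇒ q = 6/11.

28/11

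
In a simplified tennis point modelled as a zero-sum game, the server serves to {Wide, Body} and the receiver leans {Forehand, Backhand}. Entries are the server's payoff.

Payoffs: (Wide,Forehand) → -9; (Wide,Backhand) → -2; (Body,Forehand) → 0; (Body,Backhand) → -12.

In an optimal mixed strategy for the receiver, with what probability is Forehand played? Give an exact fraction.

Row minima: Wide → -9, Body → -12; maximin = -9.
Column maxima: Forehand → 0, Backhand → -2; minimax = -2.
-9 ≠ -2, so there is no saddle point; optimal play is mixed.
Let the server play Wide with probability p. Expected payoff against Forehand: (-9)p + 0(1−p) = −9p; against Backhand: (-2)p + (-12)(1−p) = 10p − 12.
Setting these equal: −9p = 10p − 12 ⇒ −19p = -12 ⇒ p = 12/19, and the value is (-9)·(12/19) = -108/19.
For the receiver: with q = P(Forehand), equating Wide's and Body's payoffs gives −7q − 2 = 12q − 12 ⇒ q = 10/19.

10/19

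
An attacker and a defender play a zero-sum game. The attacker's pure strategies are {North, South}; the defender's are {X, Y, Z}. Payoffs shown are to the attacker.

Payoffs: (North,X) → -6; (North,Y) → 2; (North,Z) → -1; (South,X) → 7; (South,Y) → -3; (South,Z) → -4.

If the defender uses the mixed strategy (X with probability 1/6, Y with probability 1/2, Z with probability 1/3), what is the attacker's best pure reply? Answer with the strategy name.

Expected payoff of North: (1/6)·(-6) + (1/2)·2 + (1/3)·(-1) = -1/3.
Expected payoff of South: (1/6)·7 + (1/2)·(-3) + (1/3)·(-4) = -5/3.
The largest is -1/3, so the attacker's best response is North.

North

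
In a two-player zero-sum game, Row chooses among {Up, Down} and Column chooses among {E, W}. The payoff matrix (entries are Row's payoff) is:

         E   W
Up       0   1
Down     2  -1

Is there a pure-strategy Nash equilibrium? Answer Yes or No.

No

Row minima: Up → 0, Down → -1; maximin = 0.
Column maxima: E → 2, W → 1; minimax = 1.
0 ≠ 1, so no pure-strategy equilibrium exists.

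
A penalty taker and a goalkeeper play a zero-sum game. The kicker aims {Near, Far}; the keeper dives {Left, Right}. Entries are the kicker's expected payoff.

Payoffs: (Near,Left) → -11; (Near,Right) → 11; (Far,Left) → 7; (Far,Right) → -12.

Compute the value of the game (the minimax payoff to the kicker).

-55/41

Row minima: Near → -11, Far → -12; maximin = -11.
Column maxima: Left → 7, Right → 11; minimax = 7.
-11 ≠ 7, so there is no saddle point; optimal play is mixed.
Let the kicker play Near with probability p. Expected payoff against Left: (-11)p + 7(1−p) = −18p + 7; against Right: 11p + (-12)(1−p) = 23p − 12.
Setting these equal: −18p + 7 = 23p − 12 ⇒ −41p = -19 ⇒ p = 19/41, and the value is (-18)·(19/41) + 7 = -55/41.
For the keeper: with q = P(Left), equating Near's and Far's payoffs gives −22q + 11 = 19q − 12 ⇒ q = 23/41.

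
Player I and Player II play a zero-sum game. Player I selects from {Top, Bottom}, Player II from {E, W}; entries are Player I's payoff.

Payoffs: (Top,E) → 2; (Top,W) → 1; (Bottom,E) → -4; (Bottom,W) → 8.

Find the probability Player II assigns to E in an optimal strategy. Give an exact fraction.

7/13

Row minima: Top → 1, Bottom → -4; maximin = 1.
Column maxima: E → 2, W → 8; minimax = 2.
1 ≠ 2, so there is no saddle point; optimal play is mixed.
Let Player I play Top with probability p. Expected payoff against E: 2p + (-4)(1−p) = 6p − 4; against W: 1p + 8(1−p) = −7p + 8.
Setting these equal: 6p − 4 = −7p + 8 ⇒ 13p = 12 ⇒ p = 12/13, and the value is (6)·(12/13) − 4 = 20/13.
For Player II: with q = P(E), equating Top's and Bottom's payoffs gives q + 1 = −12q + 8 ⇒ q = 7/13.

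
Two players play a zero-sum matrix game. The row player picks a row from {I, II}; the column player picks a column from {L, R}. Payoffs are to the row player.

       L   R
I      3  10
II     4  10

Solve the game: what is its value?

4

Row minima: I → 3, II → 4; maximin = 4.
Column maxima: L → 4, R → 10; minimax = 4.
Since maximin = minimax = 4, there is a saddle point and the value is 4.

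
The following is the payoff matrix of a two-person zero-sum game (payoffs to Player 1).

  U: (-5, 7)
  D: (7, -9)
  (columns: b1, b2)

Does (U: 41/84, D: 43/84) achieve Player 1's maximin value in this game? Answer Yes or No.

No

Against b1 this mix gives (41/84)·(-5) + (43/84)·7 = 8/7.
Against b2 this mix gives (41/84)·7 + (43/84)·(-9) = -25/21.
Player 2 will play b2, holding Player 1 to -25/21. Shifting weight toward the row that does better against b2 would raise this floor (the equalizing mix achieves 1/7 against both b2 and b1), so the proposed strategy is not optimal.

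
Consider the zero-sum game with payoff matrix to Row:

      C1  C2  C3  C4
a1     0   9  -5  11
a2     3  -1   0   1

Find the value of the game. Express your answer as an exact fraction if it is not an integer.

-1/3

Row minima: a1 → -5, a2 → -1; maximin = -1.
Column maxima: C1 → 3, C2 → 9, C3 → 0, C4 → 11; minimax = 0.
-1 ≠ 0, so there is no saddle point; optimal play is mixed.
C1 is strictly dominated by C3 (it gives Row strictly more in every row), so Column never plays it.
C4 is strictly dominated by C2 (it gives Row strictly more in every row), so Column never plays it.
On the remaining 2×2 (a1, a2 vs C2, C3):
Let Row play a1 with probability p. Expected payoff against C2: 9p + (-1)(1−p) = 10p − 1; against C3: (-5)p + 0(1−p) = −5p.
Setting these equal: 10p − 1 = −5p ⇒ 15p = 1 ⇒ p = 1/15, and the value is (10)·(1/15) − 1 = -1/3.
For Column: with q = P(C2), equating a1's and a2's payoffs gives 14q − 5 = −q ⇒ q = 1/3.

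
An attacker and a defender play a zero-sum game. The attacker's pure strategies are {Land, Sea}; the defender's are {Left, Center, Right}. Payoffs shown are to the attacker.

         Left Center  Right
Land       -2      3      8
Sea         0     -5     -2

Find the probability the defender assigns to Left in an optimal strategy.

Row minima: Land → -2, Sea → -5; maximin = -2.
Column maxima: Left → 0, Center → 3, Right → 8; minimax = 0.
-2 ≠ 0, so there is no saddle point; optimal play is mixed.
Right is strictly dominated by Center (it gives the attacker strictly more in every row), so the defender never plays it.
On the remaining 2×2 (Land, Sea vs Left, Center):
Let the attacker play Land with probability p. Expected payoff against Left: (-2)p + 0(1−p) = −2p; against Center: 3p + (-5)(1−p) = 8p − 5.
Setting these equal: −2p = 8p − 5 ⇒ −10p = -5 ⇒ p = 1/2, and the value is (-2)·(1/2) = -1.
For the defender: with q = P(Left), equating Land's and Sea's payoffs gives −5q + 3 = 5q − 5 ⇒ q = 4/5.

4/5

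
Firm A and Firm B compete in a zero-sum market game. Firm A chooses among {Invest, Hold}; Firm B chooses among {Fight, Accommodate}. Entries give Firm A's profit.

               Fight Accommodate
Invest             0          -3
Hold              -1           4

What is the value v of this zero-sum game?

Row minima: Invest → -3, Hold → -1; maximin = -1.
Column maxima: Fight → 0, Accommodate → 4; minimax = 0.
-1 ≠ 0, so there is no saddle point; optimal play is mixed.
Let Firm A play Invest with probability p. Expected payoff against Fight: 0p + (-1)(1−p) = p − 1; against Accommodate: (-3)p + 4(1−p) = −7p + 4.
Setting these equal: p − 1 = −7p + 4 ⇒ 8p = 5 ⇒ p = 5/8, and the value is (1)·(5/8) − 1 = -3/8.
For Firm B: with q = P(Fight), equating Invest's and Hold's payoffs gives 3q − 3 = −5q + 4 ⇒ q = 7/8.

-3/8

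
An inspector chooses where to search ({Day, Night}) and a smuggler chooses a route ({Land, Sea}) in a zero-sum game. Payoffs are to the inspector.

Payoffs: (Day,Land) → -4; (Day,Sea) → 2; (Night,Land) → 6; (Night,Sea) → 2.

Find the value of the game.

Row minima: Day → -4, Night → 2; maximin = 2.
Column maxima: Land → 6, Sea → 2; minimax = 2.
Since maximin = minimax = 2, there is a saddle point and the value is 2.

2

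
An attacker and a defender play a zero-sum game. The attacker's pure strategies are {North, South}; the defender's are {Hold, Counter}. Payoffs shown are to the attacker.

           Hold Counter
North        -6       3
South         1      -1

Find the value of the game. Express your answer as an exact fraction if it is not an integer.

Row minima: North → -6, South → -1; maximin = -1.
Column maxima: Hold → 1, Counter → 3; minimax = 1.
-1 ≠ 1, so there is no saddle point; optimal play is mixed.
Let the attacker play North with probability p. Expected payoff against Hold: (-6)p + 1(1−p) = −7p + 1; against Counter: 3p + (-1)(1−p) = 4p − 1.
Setting these equal: −7p + 1 = 4p − 1 ⇒ −11p = -2 ⇒ p = 2/11, and the value is (-7)·(2/11) + 1 = -3/11.
For the defender: with q = P(Hold), equating North's and South's payoffs gives −9q + 3 = 2q − 1 ⇒ q = 4/11.

-3/11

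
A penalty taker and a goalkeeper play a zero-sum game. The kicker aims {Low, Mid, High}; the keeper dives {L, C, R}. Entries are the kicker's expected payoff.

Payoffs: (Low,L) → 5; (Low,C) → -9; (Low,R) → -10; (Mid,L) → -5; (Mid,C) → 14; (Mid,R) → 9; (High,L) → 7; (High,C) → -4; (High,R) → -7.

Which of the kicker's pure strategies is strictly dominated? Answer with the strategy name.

Low

High gives a strictly higher payoff than Low against every column: 7 > 5, -4 > -9, -7 > -10.
So Low is strictly dominated and the kicker never plays it.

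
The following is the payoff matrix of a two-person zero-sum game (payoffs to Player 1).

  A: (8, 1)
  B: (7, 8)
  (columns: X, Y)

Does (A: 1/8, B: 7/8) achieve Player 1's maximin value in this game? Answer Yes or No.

Yes

Against X this mix gives (1/8)·8 + (7/8)·7 = 57/8.
Against Y this mix gives (1/8)·1 + (7/8)·8 = 57/8.
All of Player 2's active replies (X, Y) yield 57/8, and no column does worse for Player 1. The mix makes Player 2 indifferent and guarantees 57/8, so it is optimal.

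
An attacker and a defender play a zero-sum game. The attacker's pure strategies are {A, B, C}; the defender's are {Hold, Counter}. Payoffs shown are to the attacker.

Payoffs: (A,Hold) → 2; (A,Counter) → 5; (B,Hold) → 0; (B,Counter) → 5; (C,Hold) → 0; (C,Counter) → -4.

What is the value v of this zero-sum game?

Row minima: A → 2, B → 0, C → -4; maximin = 2.
Column maxima: Hold → 2, Counter → 5; minimax = 2.
Since maximin = minimax = 2, there is a saddle point and the value is 2.

2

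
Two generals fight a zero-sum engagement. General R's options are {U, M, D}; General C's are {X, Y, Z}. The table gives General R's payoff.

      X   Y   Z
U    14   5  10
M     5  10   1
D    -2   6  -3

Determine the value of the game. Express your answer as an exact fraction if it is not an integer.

Row minima: U → 5, M → 1, D → -3; maximin = 5.
Column maxima: X → 14, Y → 10, Z → 10; minimax = 10.
5 ≠ 10, so there is no saddle point; optimal play is mixed.
D is strictly dominated by M, so General R never plays it.
X is strictly dominated by Z (it gives General R strictly more in every row), so General C never plays it.
On the remaining 2×2 (U, M vs Y, Z):
Let General R play U with probability p. Expected payoff against Y: 5p + 10(1−p) = −5p + 10; against Z: 10p + 1(1−p) = 9p + 1.
Setting these equal: −5p + 10 = 9p + 1 ⇒ −14p = -9 ⇒ p = 9/14, and the value is (-5)·(9/14) + 10 = 95/14.
For General C: with q = P(Y), equating U's and M's payoffs gives −5q + 10 = 9q + 1 ⇒ q = 9/14.

95/14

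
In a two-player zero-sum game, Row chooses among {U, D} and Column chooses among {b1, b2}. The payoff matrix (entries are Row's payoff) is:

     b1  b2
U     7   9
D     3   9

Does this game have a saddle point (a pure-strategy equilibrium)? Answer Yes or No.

Row minima: U → 7, D → 3; maximin = 7.
Column maxima: b1 → 7, b2 → 9; minimax = 7.
maximin = minimax = 7, so a saddle point exists.

Yes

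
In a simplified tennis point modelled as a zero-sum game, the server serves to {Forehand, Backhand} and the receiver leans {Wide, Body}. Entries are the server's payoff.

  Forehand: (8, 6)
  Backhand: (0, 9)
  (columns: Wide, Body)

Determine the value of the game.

Row minima: Forehand → 6, Backhand → 0; maximin = 6.
Column maxima: Wide → 8, Body → 9; minimax = 8.
6 ≠ 8, so there is no saddle point; optimal play is mixed.
Let the server play Forehand with probability p. Expected payoff against Wide: 8p + 0(1−p) = 8p; against Body: 6p + 9(1−p) = −3p + 9.
Setting these equal: 8p = −3p + 9 ⇒ 11p = 9 ⇒ p = 9/11, and the value is (8)·(9/11) = 72/11.
For the receiver: with q = P(Wide), equating Forehand's and Backhand's payoffs gives 2q + 6 = −9q + 9 ⇒ q = 3/11.

72/11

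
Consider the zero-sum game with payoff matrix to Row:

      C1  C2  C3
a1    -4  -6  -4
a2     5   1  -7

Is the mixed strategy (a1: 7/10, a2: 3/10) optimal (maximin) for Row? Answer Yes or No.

Against C1 this mix gives (7/10)·(-4) + (3/10)·5 = -13/10.
Against C2 this mix gives (7/10)·(-6) + (3/10)·1 = -39/10.
Against C3 this mix gives (7/10)·(-4) + (3/10)·(-7) = -49/10.
Column will play C3, holding Row to -49/10. Shifting weight toward the row that does better against C3 would raise this floor (the equalizing mix achieves -23/5 against both C3 and C2), so the proposed strategy is not optimal.

No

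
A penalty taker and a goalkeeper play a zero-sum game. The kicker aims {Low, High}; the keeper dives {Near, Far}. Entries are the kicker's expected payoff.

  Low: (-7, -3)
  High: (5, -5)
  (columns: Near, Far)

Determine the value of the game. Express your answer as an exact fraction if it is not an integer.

Row minima: Low → -7, High → -5; maximin = -5.
Column maxima: Near → 5, Far → -3; minimax = -3.
-5 ≠ -3, so there is no saddle point; optimal play is mixed.
Let the kicker play Low with probability p. Expected payoff against Near: (-7)p + 5(1−p) = −12p + 5; against Far: (-3)p + (-5)(1−p) = 2p − 5.
Setting these equal: −12p + 5 = 2p − 5 ⇒ −14p = -10 ⇒ p = 5/7, and the value is (-12)·(5/7) + 5 = -25/7.
For the keeper: with q = P(Near), equating Low's and High's payoffs gives −4q − 3 = 10q − 5 ⇒ q = 1/7.

-25/7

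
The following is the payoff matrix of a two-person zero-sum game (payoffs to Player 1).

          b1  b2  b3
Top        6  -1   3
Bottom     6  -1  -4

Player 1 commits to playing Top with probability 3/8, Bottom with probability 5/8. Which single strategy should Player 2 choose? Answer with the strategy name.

b3

If Player 2 plays b1, Player 1's expected payoff is (3/8)·6 + (5/8)·6 = 6.
If Player 2 plays b2, Player 1's expected payoff is (3/8)·(-1) + (5/8)·(-1) = -1.
If Player 2 plays b3, Player 1's expected payoff is (3/8)·3 + (5/8)·(-4) = -11/8.
Player 2 minimizes Player 1's payoff; the smallest is -11/8, so the best response is b3.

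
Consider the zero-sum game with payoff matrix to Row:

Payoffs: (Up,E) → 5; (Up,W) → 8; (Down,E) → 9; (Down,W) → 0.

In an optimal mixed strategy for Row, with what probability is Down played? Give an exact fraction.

1/4

Row minima: Up → 5, Down → 0; maximin = 5.
Column maxima: E → 9, W → 8; minimax = 8.
5 ≠ 8, so there is no saddle point; optimal play is mixed.
Let Row play Up with probability p. Expected payoff against E: 5p + 9(1−p) = −4p + 9; against W: 8p + 0(1−p) = 8p.
Setting these equal: −4p + 9 = 8p ⇒ −12p = -9 ⇒ p = 3/4, and the value is (-4)·(3/4) + 9 = 6.
For Column: with q = P(E), equating Up's and Down's payoffs gives −3q + 8 = 9q ⇒ q = 2/3.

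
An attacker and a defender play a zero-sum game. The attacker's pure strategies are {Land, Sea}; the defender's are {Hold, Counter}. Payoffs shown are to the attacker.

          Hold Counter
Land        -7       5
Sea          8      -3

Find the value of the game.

19/23

Row minima: Land → -7, Sea → -3; maximin = -3.
Column maxima: Hold → 8, Counter → 5; minimax = 5.
-3 ≠ 5, so there is no saddle point; optimal play is mixed.
Let the attacker play Land with probability p. Expected payoff against Hold: (-7)p + 8(1−p) = −15p + 8; against Counter: 5p + (-3)(1−p) = 8p − 3.
Setting these equal: −15p + 8 = 8p − 3 ⇒ −23p = -11 ⇒ p = 11/23, and the value is (-15)·(11/23) + 8 = 19/23.
For the defender: with q = P(Hold), equating Land's and Sea's payoffs gives −12q + 5 = 11q − 3 ⇒ q = 8/23.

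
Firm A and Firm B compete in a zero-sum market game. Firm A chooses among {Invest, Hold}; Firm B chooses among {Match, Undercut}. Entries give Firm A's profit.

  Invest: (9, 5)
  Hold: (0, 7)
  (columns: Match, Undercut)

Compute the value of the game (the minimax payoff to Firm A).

63/11

Row minima: Invest → 5, Hold → 0; maximin = 5.
Column maxima: Match → 9, Undercut → 7; minimax = 7.
5 ≠ 7, so there is no saddle point; optimal play is mixed.
Let Firm A play Invest with probability p. Expected payoff against Match: 9p + 0(1−p) = 9p; against Undercut: 5p + 7(1−p) = −2p + 7.
Setting these equal: 9p = −2p + 7 ⇒ 11p = 7 ⇒ p = 7/11, and the value is (9)·(7/11) = 63/11.
For Firm B: with q = P(Match), equating Invest's and Hold's payoffs gives 4q + 5 = −7q + 7 ⇒ q = 2/11.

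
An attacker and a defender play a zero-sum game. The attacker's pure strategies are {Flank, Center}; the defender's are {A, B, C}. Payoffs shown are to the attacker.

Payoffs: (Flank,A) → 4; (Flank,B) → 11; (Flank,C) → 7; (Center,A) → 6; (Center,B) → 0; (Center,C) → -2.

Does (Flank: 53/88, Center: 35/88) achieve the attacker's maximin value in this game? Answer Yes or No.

No

Against A this mix gives (53/88)·4 + (35/88)·6 = 211/44.
Against B this mix gives (53/88)·11 + (35/88)·0 = 53/8.
Against C this mix gives (53/88)·7 + (35/88)·(-2) = 301/88.
The defender will play C, holding the attacker to 301/88. Shifting weight toward the row that does better against C would raise this floor (the equalizing mix achieves 50/11 against both C and A), so the proposed strategy is not optimal.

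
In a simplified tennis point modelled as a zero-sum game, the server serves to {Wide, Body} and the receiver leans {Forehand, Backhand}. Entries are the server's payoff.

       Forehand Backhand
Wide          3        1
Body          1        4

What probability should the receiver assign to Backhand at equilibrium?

Row minima: Wide → 1, Body → 1; maximin = 1.
Column maxima: Forehand → 3, Backhand → 4; minimax = 3.
1 ≠ 3, so there is no saddle point; optimal play is mixed.
Let the server play Wide with probability p. Expected payoff against Forehand: 3p + 1(1−p) = 2p + 1; against Backhand: 1p + 4(1−p) = −3p + 4.
Setting these equal: 2p + 1 = −3p + 4 ⇒ 5p = 3 ⇒ p = 3/5, and the value is (2)·(3/5) + 1 = 11/5.
For the receiver: with q = P(Forehand), equating Wide's and Body's payoffs gives 2q + 1 = −3q + 4 ⇒ q = 3/5.

2/5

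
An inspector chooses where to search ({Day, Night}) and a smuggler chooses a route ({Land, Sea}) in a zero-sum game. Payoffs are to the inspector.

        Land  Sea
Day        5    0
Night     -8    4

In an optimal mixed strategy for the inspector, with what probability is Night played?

Row minima: Day → 0, Night → -8; maximin = 0.
Column maxima: Land → 5, Sea → 4; minimax = 4.
0 ≠ 4, so there is no saddle point; optimal play is mixed.
Let the inspector play Day with probability p. Expected payoff against Land: 5p + (-8)(1−p) = 13p − 8; against Sea: 0p + 4(1−p) = −4p + 4.
Setting these equal: 13p − 8 = −4p + 4 ⇒ 17p = 12 ⇒ p = 12/17, and the value is (13)·(12/17) − 8 = 20/17.
For the smuggler: with q = P(Land), equating Day's and Night's payoffs gives 5q = −12q + 4 ⇒ q = 4/17.

5/17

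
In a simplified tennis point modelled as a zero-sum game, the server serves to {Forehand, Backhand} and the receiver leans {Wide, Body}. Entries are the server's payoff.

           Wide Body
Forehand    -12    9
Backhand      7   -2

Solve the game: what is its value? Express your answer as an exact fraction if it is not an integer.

13/10

Row minima: Forehand → -12, Backhand → -2; maximin = -2.
Column maxima: Wide → 7, Body → 9; minimax = 7.
-2 ≠ 7, so there is no saddle point; optimal play is mixed.
Let the server play Forehand with probability p. Expected payoff against Wide: (-12)p + 7(1−p) = −19p + 7; against Body: 9p + (-2)(1−p) = 11p − 2.
Setting these equal: −19p + 7 = 11p − 2 ⇒ −30p = -9 ⇒ p = 3/10, and the value is (-19)·(3/10) + 7 = 13/10.
For the receiver: with q = P(Wide), equating Forehand's and Backhand's payoffs gives −21q + 9 = 9q − 2 ⇒ q = 11/30.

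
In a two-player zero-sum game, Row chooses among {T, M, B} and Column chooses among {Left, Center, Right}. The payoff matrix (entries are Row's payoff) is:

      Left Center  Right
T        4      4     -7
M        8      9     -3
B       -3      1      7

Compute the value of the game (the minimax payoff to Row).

47/21

Row minima: T → -7, M → -3, B → -3; maximin = -3.
Column maxima: Left → 8, Center → 9, Right → 7; minimax = 7.
-3 ≠ 7, so there is no saddle point; optimal play is mixed.
T is strictly dominated by M, so Row never plays it.
With T eliminated, Center is strictly dominated by Left (it gives Row strictly more in every remaining row), so Column never plays it.
On the remaining 2×2 (M, B vs Left, Right):
Let Row play M with probability p. Expected payoff against Left: 8p + (-3)(1−p) = 11p − 3; against Right: (-3)p + 7(1−p) = −10p + 7.
Setting these equal: 11p − 3 = −10p + 7 ⇒ 21p = 10 ⇒ p = 10/21, and the value is (11)·(10/21) − 3 = 47/21.
For Column: with q = P(Left), equating M's and B's payoffs gives 11q − 3 = −10q + 7 ⇒ q = 10/21.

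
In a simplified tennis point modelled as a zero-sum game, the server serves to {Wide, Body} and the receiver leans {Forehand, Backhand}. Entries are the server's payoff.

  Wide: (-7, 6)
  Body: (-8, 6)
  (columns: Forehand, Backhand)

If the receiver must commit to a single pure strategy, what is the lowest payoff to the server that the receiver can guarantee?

Column maxima: Forehand → -7, Backhand → 6.
The smallest of these is -7.

-7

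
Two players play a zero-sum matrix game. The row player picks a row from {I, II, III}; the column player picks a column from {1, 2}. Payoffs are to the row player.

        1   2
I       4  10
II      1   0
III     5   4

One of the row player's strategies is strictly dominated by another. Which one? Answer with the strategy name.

II

I gives a strictly higher payoff than II against every column: 4 > 1, 10 > 0.
So II is strictly dominated and the row player never plays it.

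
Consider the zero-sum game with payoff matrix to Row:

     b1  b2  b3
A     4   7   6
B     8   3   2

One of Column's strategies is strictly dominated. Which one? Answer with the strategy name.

b3 holds Row's payoff strictly below b2 in every row: 6 < 7, 2 < 3.
So b2 is strictly dominated for Column.

b2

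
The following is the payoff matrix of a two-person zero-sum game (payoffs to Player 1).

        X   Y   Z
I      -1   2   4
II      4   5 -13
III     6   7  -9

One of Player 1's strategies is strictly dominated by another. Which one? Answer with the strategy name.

II

III gives a strictly higher payoff than II against every column: 6 > 4, 7 > 5, -9 > -13.
So II is strictly dominated and Player 1 never plays it.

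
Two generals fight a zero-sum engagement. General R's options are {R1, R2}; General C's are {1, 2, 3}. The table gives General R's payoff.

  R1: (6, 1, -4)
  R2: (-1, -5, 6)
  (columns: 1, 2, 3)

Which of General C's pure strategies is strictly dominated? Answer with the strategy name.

1

2 holds General R's payoff strictly below 1 in every row: 1 < 6, -5 < -1.
So 1 is strictly dominated for General C.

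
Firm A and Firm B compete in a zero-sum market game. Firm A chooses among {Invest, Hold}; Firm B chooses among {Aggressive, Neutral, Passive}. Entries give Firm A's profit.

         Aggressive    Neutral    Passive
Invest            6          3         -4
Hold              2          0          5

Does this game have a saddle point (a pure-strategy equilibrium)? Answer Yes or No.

No

Row minima: Invest → -4, Hold → 0; maximin = 0.
Column maxima: Aggressive → 6, Neutral → 3, Passive → 5; minimax = 3.
0 ≠ 3, so no pure-strategy equilibrium exists.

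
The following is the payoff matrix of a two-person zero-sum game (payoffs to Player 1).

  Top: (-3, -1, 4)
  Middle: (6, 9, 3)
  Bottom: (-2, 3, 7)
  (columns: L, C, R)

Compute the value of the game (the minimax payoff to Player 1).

4

Row minima: Top → -3, Middle → 3, Bottom → -2; maximin = 3.
Column maxima: L → 6, C → 9, R → 7; minimax = 6.
3 ≠ 6, so there is no saddle point; optimal play is mixed.
Top is strictly dominated by Bottom, so Player 1 never plays it.
C is strictly dominated by L (it gives Player 1 strictly more in every row), so Player 2 never plays it.
On the remaining 2×2 (Middle, Bottom vs L, R):
Let Player 1 play Middle with probability p. Expected payoff against L: 6p + (-2)(1−p) = 8p − 2; against R: 3p + 7(1−p) = −4p + 7.
Setting these equal: 8p − 2 = −4p + 7 ⇒ 12p = 9 ⇒ p = 3/4, and the value is (8)·(3/4) − 2 = 4.
For Player 2: with q = P(L), equating Middle's and Bottom's payoffs gives 3q + 3 = −9q + 7 ⇒ q = 1/3.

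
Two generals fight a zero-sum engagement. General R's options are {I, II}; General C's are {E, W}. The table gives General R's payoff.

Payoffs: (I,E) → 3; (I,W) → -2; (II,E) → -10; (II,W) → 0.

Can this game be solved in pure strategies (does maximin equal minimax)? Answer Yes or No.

No

Row minima: I → -2, II → -10; maximin = -2.
Column maxima: E → 3, W → 0; minimax = 0.
-2 ≠ 0, so no pure-strategy equilibrium exists.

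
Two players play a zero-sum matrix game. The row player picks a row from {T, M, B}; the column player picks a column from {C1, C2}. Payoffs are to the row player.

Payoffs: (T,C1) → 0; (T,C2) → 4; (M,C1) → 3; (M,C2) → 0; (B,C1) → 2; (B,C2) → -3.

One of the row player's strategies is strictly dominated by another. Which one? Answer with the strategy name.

M gives a strictly higher payoff than B against every column: 3 > 2, 0 > -3.
So B is strictly dominated and the row player never plays it.

B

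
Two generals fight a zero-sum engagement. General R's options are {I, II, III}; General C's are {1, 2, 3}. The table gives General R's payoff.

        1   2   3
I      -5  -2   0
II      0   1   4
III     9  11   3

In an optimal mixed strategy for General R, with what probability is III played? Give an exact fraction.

2/5

Row minima: I → -5, II → 0, III → 3; maximin = 3.
Column maxima: 1 → 9, 2 → 11, 3 → 4; minimax = 4.
3 ≠ 4, so there is no saddle point; optimal play is mixed.
I is strictly dominated by II, so General R never plays it.
2 is strictly dominated by 1 (it gives General R strictly more in every row), so General C never plays it.
On the remaining 2×2 (II, III vs 1, 3):
Let General R play II with probability p. Expected payoff against 1: 0p + 9(1−p) = −9p + 9; against 3: 4p + 3(1−p) = p + 3.
Setting these equal: −9p + 9 = p + 3 ⇒ −10p = -6 ⇒ p = 3/5, and the value is (-9)·(3/5) + 9 = 18/5.
For General C: with q = P(1), equating II's and III's payoffs gives −4q + 4 = 6q + 3 ⇒ q = 1/10.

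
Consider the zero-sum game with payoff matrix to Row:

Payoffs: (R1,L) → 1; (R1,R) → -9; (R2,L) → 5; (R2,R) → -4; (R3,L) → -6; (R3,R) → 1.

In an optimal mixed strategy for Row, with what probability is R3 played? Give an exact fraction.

Row minima: R1 → -9, R2 → -4, R3 → -6; maximin = -4.
Column maxima: L → 5, R → 1; minimax = 1.
-4 ≠ 1, so there is no saddle point; optimal play is mixed.
R1 is strictly dominated by R2, so Row never plays it.
On the remaining 2×2 (R2, R3 vs L, R):
Let Row play R2 with probability p. Expected payoff against L: 5p + (-6)(1−p) = 11p − 6; against R: (-4)p + 1(1−p) = −5p + 1.
Setting these equal: 11p − 6 = −5p + 1 ⇒ 16p = 7 ⇒ p = 7/16, and the value is (11)·(7/16) − 6 = -19/16.
For Column: with q = P(L), equating R2's and R3's payoffs gives 9q − 4 = −7q + 1 ⇒ q = 5/16.

9/16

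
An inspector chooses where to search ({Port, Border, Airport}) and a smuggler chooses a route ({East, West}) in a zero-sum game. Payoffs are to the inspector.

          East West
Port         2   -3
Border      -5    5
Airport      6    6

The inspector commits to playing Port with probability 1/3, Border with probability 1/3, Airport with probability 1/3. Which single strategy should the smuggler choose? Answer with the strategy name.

If the smuggler plays East, the inspector's expected payoff is (1/3)·2 + (1/3)·(-5) + (1/3)·6 = 1.
If the smuggler plays West, the inspector's expected payoff is (1/3)·(-3) + (1/3)·5 + (1/3)·6 = 8/3.
The smuggler minimizes the inspector's payoff; the smallest is 1, so the best response is East.

East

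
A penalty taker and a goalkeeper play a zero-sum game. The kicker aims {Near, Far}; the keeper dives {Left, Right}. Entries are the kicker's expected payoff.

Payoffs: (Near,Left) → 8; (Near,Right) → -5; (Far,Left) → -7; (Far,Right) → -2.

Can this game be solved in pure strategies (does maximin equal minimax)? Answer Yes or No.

No

Row minima: Near → -5, Far → -7; maximin = -5.
Column maxima: Left → 8, Right → -2; minimax = -2.
-5 ≠ -2, so no pure-strategy equilibrium exists.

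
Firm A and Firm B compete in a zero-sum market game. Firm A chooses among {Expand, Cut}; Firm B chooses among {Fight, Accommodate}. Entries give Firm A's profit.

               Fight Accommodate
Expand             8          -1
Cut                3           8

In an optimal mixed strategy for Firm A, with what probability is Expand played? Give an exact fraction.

Row minima: Expand → -1, Cut → 3; maximin = 3.
Column maxima: Fight → 8, Accommodate → 8; minimax = 8.
3 ≠ 8, so there is no saddle point; optimal play is mixed.
Let Firm A play Expand with probability p. Expected payoff against Fight: 8p + 3(1−p) = 5p + 3; against Accommodate: (-1)p + 8(1−p) = −9p + 8.
Setting these equal: 5p + 3 = −9p + 8 ⇒ 14p = 5 ⇒ p = 5/14, and the value is (5)·(5/14) + 3 = 67/14.
For Firm B: with q = P(Fight), equating Expand's and Cut's payoffs gives 9q − 1 = −5q + 8 ⇒ q = 9/14.

5/14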